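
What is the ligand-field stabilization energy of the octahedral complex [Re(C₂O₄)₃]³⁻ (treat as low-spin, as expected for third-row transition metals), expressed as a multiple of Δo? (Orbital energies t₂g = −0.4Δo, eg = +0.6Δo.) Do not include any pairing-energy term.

-1.6 Δo

Each C₂O₄²⁻ contributes -2; 3 × (-2) = -6. With overall charge -3, Re is in the +3 oxidation state.
Group 7 minus oxidation state +3 gives a d⁴ configuration for Re³⁺.
Configuration: t₂g⁴ eg⁰.
CFSE = 4(-0.4Δo) + 0(0.6Δo) = -1.6Δo + 0.0Δo = -1.6Δo.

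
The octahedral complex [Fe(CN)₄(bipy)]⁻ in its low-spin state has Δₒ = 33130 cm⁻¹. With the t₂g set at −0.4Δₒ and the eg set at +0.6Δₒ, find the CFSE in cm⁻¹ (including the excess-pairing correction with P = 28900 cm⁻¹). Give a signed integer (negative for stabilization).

-8460

Ligand charges: 4×(-1) from CN⁻ and 1×(+0) from bipy sum to -4; with overall charge -1, Fe is +3.
Group 8 minus oxidation state +3 gives a d⁵ configuration for Fe³⁺.
Electron filling gives t₂g⁵ eg⁰.
The orbital stabilization is -2.0Δₒ = -2.0 × 33130 = -66260 cm⁻¹.
Pairing penalty: 2 pairs vs 0 in the high-spin reference → 2 extra × P = 57800 cm⁻¹.
Combining: -66260 + 57800 = -8460 cm⁻¹.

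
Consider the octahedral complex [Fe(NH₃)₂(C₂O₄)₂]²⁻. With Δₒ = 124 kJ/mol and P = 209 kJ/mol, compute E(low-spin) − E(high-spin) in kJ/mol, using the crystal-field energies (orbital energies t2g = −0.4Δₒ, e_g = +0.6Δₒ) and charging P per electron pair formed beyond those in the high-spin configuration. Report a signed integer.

170

Ligand charges: 2×(+0) from NH₃ and 2×(-2) from C₂O₄²⁻ sum to -4; with overall charge -2, Fe is +2.
Fe sits in group 8; removing 2 electrons leaves Fe²⁺ with 8 − 2 = 6 d electrons.
In the high-spin limit (t2g^4 e_g^2) the orbital term is -0.4Δₒ = -50 kJ/mol, with no excess pairing.
For low-spin the configuration is t2g^6 e_g^0: orbital energy -2.4 × 124 = -298 kJ/mol, and 2 additional pairs relative to high-spin add 418 kJ/mol, giving 120 kJ/mol.
E(LS) − E(HS) = 120 − (-50) = 170 kJ/mol.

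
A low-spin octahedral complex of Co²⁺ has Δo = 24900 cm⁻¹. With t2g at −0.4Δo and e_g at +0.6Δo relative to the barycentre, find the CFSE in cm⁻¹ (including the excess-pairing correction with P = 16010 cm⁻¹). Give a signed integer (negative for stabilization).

Co sits in group 9; removing 2 electrons leaves Co²⁺ with 9 − 2 = 7 d electrons.
Configuration: t2g^6 e_g^1.
Orbital CFSE = 6(-0.4) + 1(0.6) = -1.8Δo = -1.8 × 24900 = -44820 cm⁻¹.
Pairing penalty: 3 pairs vs 2 in the high-spin reference → 1 extra × P = 16010 cm⁻¹.
Net CFSE = -44820 + 16010 = -28810 cm⁻¹.

-28810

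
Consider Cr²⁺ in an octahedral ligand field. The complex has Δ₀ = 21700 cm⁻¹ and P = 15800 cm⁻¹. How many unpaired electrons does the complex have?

2

Cr²⁺: group 6, so d-count = 6 − 2 = 4.
Since Δ₀ = 21700 cm⁻¹ > P = 15800 cm⁻¹, the complex adopts the low-spin configuration.
That gives t₂g⁴ eg⁰.
Unpaired electrons: 2.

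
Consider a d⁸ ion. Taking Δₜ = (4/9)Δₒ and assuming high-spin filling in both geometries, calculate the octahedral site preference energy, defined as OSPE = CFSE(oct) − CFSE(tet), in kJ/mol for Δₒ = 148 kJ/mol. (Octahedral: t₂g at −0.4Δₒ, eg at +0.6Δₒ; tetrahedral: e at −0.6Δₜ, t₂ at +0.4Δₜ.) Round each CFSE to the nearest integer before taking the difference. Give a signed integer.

Octahedral high-spin t₂g⁶ eg²: CFSE = -1.2 × 148 = -178 kJ/mol.
In a tetrahedral site the filling is e⁴ t₂⁴: CFSE(tet) = -0.8Δₜ = -0.8 × (4/9)(148) = -53 kJ/mol.
OSPE = CFSE(oct) − CFSE(tet) = -178 − (-53) = -125 kJ/mol.

-125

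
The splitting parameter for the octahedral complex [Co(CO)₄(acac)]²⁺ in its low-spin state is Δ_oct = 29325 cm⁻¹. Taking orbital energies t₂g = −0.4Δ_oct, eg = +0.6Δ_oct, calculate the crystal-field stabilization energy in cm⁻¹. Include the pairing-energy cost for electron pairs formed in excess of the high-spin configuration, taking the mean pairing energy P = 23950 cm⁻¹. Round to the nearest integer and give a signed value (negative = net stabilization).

-22480

Ligand charges: 4×(+0) from CO and 1×(-1) from acac⁻ sum to -1; with overall charge +2, Co is +3.
Co is in group 9, so Co³⁺ is d⁶ (9 − 3 = 6).
Electron filling gives t₂g⁶ eg⁰.
The orbital stabilization is -2.4Δ_oct = -2.4 × 29325 = -70380 cm⁻¹.
High-spin d⁶ would be t₂g⁴ eg² with 1 pair; low-spin has 3, so 2 excess pairs cost +2P = +47900 cm⁻¹.
Net CFSE = -70380 + 47900 = -22480 cm⁻¹.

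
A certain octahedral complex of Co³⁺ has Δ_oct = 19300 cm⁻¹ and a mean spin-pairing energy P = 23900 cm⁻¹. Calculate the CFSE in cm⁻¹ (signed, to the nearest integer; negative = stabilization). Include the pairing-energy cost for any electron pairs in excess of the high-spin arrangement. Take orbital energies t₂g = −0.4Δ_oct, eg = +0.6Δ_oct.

-7720

Co is in group 9, so Co³⁺ is d⁶ (9 − 3 = 6).
Here Δ_oct < P (19300 < 23900), so the high-spin state is favoured.
That gives t₂g⁴ eg².
Orbital CFSE = -0.4Δ_oct = -0.4 × 19300 = -7720 cm⁻¹.
High-spin has no excess pairs, so no pairing correction applies.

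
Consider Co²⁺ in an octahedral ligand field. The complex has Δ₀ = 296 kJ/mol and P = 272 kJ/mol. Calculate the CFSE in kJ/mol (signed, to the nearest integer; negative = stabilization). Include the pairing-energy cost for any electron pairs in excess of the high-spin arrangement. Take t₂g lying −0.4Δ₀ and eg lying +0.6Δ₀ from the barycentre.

-261

Co²⁺: group 9, so d-count = 9 − 2 = 7.
Δ₀ > P, so pairing is preferred: the ground state is low-spin.
Filling d⁷ accordingly: t₂g⁶ eg¹.
Orbital CFSE = -1.8Δ₀ = -1.8 × 296 = -533 kJ/mol.
Excess pairs vs high-spin: 3 − 2 = 1; pairing cost = +272 kJ/mol.
Net CFSE = -533 + 272 = -261 kJ/mol.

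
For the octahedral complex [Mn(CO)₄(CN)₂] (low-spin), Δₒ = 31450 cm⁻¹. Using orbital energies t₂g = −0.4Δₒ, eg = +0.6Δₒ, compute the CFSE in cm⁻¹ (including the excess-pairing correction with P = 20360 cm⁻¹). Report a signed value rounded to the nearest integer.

Ligand charges: 4×(+0) from CO and 2×(-1) from CN⁻ sum to -2; with overall charge +0, Mn is +2.
Mn²⁺: group 7, so d-count = 7 − 2 = 5.
The d⁵ electrons fill as t₂g⁵ eg⁰.
CFSE(orbital) = 5×(-0.4Δₒ) + 0×(0.6Δₒ) = -2.0Δₒ; with Δₒ = 31450 cm⁻¹ that is -62900 cm⁻¹.
High-spin d⁵ would be t₂g³ eg² with 0 pairs; low-spin has 2, so 2 excess pairs cost +2P = +40720 cm⁻¹.
Net CFSE = -62900 + 40720 = -22180 cm⁻¹.

-22180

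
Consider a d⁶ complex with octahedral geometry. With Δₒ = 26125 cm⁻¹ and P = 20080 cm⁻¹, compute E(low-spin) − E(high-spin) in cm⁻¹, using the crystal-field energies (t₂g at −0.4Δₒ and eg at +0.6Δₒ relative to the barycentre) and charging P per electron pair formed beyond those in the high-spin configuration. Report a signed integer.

-12090

High-spin d⁶ fills as t₂g⁴ eg² with CFSE 4(−0.4) + 2(+0.6) = -0.4Δₒ = -10450 cm⁻¹.
For low-spin the configuration is t₂g⁶ eg⁰: orbital energy -2.4 × 26125 = -62700 cm⁻¹, and 2 additional pairs relative to high-spin add 40160 cm⁻¹, giving -22540 cm⁻¹.
Thus E(LS) − E(HS) = -12090 cm⁻¹.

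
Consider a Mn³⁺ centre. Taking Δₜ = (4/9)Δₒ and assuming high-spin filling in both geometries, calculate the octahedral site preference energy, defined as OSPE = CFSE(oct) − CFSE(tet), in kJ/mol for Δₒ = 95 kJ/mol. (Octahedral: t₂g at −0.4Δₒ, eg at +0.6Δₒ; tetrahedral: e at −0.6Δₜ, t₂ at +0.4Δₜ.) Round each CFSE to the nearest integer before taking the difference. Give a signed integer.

-40

Mn sits in group 7; removing 3 electrons leaves Mn³⁺ with 7 − 3 = 4 d electrons.
Octahedral high-spin t₂g³ eg¹: CFSE = -0.6 × 95 = -57 kJ/mol.
Tetrahedral: e² t₂², CFSE = 2(−0.6) + 2(+0.4) = -0.4Δₜ = -0.4 × (4/9) × 95 = -17 kJ/mol.
Subtracting, OSPE = -57 − (-17) = -40 kJ/mol.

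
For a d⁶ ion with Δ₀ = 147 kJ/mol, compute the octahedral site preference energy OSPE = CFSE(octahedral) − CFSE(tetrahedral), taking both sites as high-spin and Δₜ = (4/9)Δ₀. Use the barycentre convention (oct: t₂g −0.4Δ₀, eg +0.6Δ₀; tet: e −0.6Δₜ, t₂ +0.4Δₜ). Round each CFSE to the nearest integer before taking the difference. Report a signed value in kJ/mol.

-20

Octahedral (high-spin): t₂g⁴ eg², CFSE = 4(−0.4) + 2(+0.6) = -0.4Δ₀ = -0.4 × 147 = -59 kJ/mol.
Tetrahedral: e³ t₂³, CFSE = 3(−0.6) + 3(+0.4) = -0.6Δₜ = -0.6 × (4/9) × 147 = -39 kJ/mol.
OSPE = -59 − (-39) = -20 kJ/mol.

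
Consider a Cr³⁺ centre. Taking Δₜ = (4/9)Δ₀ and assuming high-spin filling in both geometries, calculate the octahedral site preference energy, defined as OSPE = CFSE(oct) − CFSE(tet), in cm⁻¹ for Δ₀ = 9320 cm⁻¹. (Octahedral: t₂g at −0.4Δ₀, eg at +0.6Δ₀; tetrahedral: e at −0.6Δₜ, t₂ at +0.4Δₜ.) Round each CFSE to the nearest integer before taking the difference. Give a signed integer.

-7870

Cr is in group 6, so Cr³⁺ is d³ (6 − 3 = 3).
In an octahedral site d³ (HS) is t₂g³ eg⁰, giving CFSE(oct) = -1.2Δ₀ = -11184 cm⁻¹.
Tetrahedral: e² t₂¹, CFSE = 2(−0.6) + 1(+0.4) = -0.8Δₜ = -0.8 × (4/9) × 9320 = -3314 cm⁻¹.
OSPE = CFSE(oct) − CFSE(tet) = -11184 − (-3314) = -7870 cm⁻¹.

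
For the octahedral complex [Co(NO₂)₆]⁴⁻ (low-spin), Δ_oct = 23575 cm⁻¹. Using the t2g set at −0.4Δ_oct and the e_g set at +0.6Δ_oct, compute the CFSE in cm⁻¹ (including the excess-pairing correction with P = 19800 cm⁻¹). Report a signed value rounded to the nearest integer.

-22635

Each NO₂⁻ contributes -1; 6 × (-1) = -6. With overall charge -4, Co is in the +2 oxidation state.
Co²⁺: group 9, so d-count = 9 − 2 = 7.
The d⁷ electrons fill as t2g^6 e_g^1.
Orbital CFSE = 6(-0.4) + 1(0.6) = -1.8Δ_oct = -1.8 × 23575 = -42435 cm⁻¹.
Pairing penalty: 3 pairs vs 2 in the high-spin reference → 1 extra × P = 19800 cm⁻¹.
Net CFSE = -42435 + 19800 = -22635 cm⁻¹.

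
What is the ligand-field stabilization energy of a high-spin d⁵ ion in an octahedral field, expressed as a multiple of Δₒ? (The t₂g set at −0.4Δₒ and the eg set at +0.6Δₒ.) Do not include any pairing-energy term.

0.0 Δₒ

Configuration: t₂g³ eg².
CFSE = 3(-0.4Δₒ) + 2(0.6Δₒ) = -1.2Δₒ + 1.2Δₒ = 0.0Δₒ.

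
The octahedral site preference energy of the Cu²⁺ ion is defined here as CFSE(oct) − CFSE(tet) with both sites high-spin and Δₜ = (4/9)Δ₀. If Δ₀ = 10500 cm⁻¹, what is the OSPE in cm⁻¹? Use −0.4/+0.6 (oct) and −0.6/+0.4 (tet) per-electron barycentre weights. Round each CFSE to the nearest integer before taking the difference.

-4433

Cu is in group 11, so Cu²⁺ is d⁹ (11 − 2 = 9).
Octahedral high-spin t2g^6 e_g^3: CFSE = -0.6 × 10500 = -6300 cm⁻¹.
In a tetrahedral site the filling is e^4 t2^5: CFSE(tet) = -0.4Δₜ = -0.4 × (4/9)(10500) = -1867 cm⁻¹.
OSPE = CFSE(oct) − CFSE(tet) = -6300 − (-1867) = -4433 cm⁻¹.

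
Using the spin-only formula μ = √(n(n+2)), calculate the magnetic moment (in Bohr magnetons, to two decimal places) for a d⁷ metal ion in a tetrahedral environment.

3.87 Bohr magnetons

Tetrahedral fields are weak (Δₜ ≈ 4/9 Δₒ), so electrons fill high-spin.
Configuration: e⁴ t₂³ → 3 unpaired electrons.
μ(spin-only) = √[3(3+2)] = √15 ≈ 3.87 Bohr magnetons.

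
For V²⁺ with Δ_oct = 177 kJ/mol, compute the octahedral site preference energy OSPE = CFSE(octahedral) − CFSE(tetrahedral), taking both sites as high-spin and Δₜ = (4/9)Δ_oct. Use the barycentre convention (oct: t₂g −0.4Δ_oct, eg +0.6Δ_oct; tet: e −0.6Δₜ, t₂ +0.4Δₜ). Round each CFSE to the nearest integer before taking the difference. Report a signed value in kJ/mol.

V sits in group 5; removing 2 electrons leaves V²⁺ with 5 − 2 = 3 d electrons.
Octahedral (high-spin): t2g^3 e_g^0, CFSE = 3(−0.4) + 0(+0.6) = -1.2Δ_oct = -1.2 × 177 = -212 kJ/mol.
Tetrahedral e^2 t2^1 gives -0.8Δₜ = -0.8 × (4/9) × 177 = -63 kJ/mol.
OSPE = -212 − (-63) = -149 kJ/mol.

-149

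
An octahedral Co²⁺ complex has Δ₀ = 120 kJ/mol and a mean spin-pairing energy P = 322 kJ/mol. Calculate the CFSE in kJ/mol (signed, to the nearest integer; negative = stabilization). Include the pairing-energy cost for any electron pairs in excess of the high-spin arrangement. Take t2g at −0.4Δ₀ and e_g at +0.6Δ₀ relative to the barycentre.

-96

Co²⁺: group 9, so d-count = 9 − 2 = 7.
Since Δ₀ = 120 kJ/mol < P = 322 kJ/mol, the complex adopts the high-spin configuration.
Configuration: t2g^5 e_g^2.
Orbital CFSE = -0.8Δ₀ = -0.8 × 120 = -96 kJ/mol.
High-spin has no excess pairs, so no pairing correction applies.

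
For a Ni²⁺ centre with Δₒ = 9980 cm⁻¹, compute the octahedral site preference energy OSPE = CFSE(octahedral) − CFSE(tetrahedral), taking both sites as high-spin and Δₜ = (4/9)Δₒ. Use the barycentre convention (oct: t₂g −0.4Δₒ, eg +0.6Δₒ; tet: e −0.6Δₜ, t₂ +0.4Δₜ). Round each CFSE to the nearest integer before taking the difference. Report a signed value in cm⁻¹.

Ni²⁺: group 10, so d-count = 10 − 2 = 8.
Octahedral high-spin t2g^6 e_g^2: CFSE = -1.2 × 9980 = -11976 cm⁻¹.
Tetrahedral: e^4 t2^4, CFSE = 4(−0.6) + 4(+0.4) = -0.8Δₜ = -0.8 × (4/9) × 9980 = -3548 cm⁻¹.
Subtracting, OSPE = -11976 − (-3548) = -8428 cm⁻¹.

-8428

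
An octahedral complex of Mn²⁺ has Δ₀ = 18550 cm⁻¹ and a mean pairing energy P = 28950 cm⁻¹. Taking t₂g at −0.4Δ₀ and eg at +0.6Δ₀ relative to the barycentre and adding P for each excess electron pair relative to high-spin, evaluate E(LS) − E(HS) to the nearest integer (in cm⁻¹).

Group 7 minus oxidation state +2 gives a d⁵ configuration for Mn²⁺.
High-spin d⁵ fills as t₂g³ eg² with CFSE 3(−0.4) + 2(+0.6) = 0.0Δ₀ = 0 cm⁻¹.
Low-spin t₂g⁵ eg⁰ gives -2.0Δ₀ = -37100 cm⁻¹, but forming 2 extra pairs costs 2P = 57900 cm⁻¹, so E(LS) = -37100 + 57900 = 20800 cm⁻¹.
The difference is 20800 − (0) = 20800 cm⁻¹, so high-spin lies lower.

20800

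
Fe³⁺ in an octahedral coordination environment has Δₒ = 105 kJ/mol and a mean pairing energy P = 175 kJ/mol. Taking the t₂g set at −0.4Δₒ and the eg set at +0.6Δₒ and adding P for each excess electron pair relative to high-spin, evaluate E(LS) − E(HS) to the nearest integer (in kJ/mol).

Fe³⁺: group 8, so d-count = 8 − 3 = 5.
In the high-spin limit (t₂g³ eg²) the orbital term is 0.0Δₒ = 0 kJ/mol, with no excess pairing.
Low-spin: t₂g⁵ eg⁰, orbital CFSE = -2.0Δₒ = -210 kJ/mol; plus 2 excess pairs × P = +350 kJ/mol; total 140 kJ/mol.
Thus E(LS) − E(HS) = 140 kJ/mol.

140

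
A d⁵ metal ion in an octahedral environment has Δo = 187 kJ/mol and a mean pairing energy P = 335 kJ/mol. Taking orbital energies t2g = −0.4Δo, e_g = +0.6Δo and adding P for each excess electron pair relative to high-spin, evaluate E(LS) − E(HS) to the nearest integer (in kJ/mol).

In the high-spin limit (t2g^3 e_g^2) the orbital term is 0.0Δo = 0 kJ/mol, with no excess pairing.
Low-spin t2g^5 e_g^0 gives -2.0Δo = -374 kJ/mol, but forming 2 extra pairs costs 2P = 670 kJ/mol, so E(LS) = -374 + 670 = 296 kJ/mol.
The difference is 296 − (0) = 296 kJ/mol, so high-spin lies lower.

296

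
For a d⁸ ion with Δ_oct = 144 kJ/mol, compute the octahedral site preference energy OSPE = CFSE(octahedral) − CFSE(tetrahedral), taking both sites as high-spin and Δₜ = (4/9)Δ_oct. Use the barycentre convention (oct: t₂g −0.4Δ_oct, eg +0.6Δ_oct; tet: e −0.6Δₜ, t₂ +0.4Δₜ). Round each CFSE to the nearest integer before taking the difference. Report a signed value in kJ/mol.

In an octahedral site d⁸ (HS) is t₂g⁶ eg², giving CFSE(oct) = -1.2Δ_oct = -173 kJ/mol.
Tetrahedral e⁴ t₂⁴ gives -0.8Δₜ = -0.8 × (4/9) × 144 = -51 kJ/mol.
OSPE = -173 − (-51) = -122 kJ/mol.

-122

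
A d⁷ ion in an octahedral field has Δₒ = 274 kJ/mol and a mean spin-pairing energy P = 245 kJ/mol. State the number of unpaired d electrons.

With Δₒ > P the complex is low-spin.
That gives t2g^6 e_g^1.
Unpaired electrons: 1.

1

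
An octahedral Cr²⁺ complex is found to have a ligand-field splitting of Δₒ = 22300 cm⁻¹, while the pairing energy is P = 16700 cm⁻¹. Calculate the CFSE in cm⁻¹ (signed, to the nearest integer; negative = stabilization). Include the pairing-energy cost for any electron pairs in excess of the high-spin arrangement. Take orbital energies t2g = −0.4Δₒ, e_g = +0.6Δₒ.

-18980

Cr sits in group 6; removing 2 electrons leaves Cr²⁺ with 6 − 2 = 4 d electrons.
Δₒ > P, so pairing is preferred: the ground state is low-spin.
Configuration: t2g^4 e_g^0.
Orbital CFSE = -1.6Δₒ = -1.6 × 22300 = -35680 cm⁻¹.
Excess pairs vs high-spin: 1 − 0 = 1; pairing cost = +16700 cm⁻¹.
Net CFSE = -35680 + 16700 = -18980 cm⁻¹.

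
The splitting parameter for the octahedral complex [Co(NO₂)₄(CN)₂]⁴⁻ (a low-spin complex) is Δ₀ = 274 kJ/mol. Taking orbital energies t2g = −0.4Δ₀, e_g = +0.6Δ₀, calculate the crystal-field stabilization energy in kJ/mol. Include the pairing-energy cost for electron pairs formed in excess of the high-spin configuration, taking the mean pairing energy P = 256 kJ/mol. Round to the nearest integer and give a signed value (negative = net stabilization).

Ligand charges: 4×(-1) from NO₂⁻ and 2×(-1) from CN⁻ sum to -6; with overall charge -4, Co is +2.
Co is in group 9, so Co²⁺ is d⁷ (9 − 2 = 7).
Configuration: t2g^6 e_g^1.
Orbital CFSE = 6(-0.4) + 1(0.6) = -1.8Δ₀ = -1.8 × 274 = -493 kJ/mol.
High-spin d⁷ would be t2g^5 e_g^2 with 2 pairs; low-spin has 3, so 1 excess pair costs +1P = +256 kJ/mol.
Net CFSE = -493 + 256 = -237 kJ/mol.

-237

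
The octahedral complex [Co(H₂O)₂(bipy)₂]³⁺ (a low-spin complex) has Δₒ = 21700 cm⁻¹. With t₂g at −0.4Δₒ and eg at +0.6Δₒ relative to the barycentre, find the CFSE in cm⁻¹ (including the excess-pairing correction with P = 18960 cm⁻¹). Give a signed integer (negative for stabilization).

-14160

Ligand charges: 2×(+0) from H₂O and 2×(+0) from bipy sum to +0; with overall charge +3, Co is +3.
Co³⁺: group 9, so d-count = 9 − 3 = 6.
Configuration: t₂g⁶ eg⁰.
Orbital CFSE = 6(-0.4) + 0(0.6) = -2.4Δₒ = -2.4 × 21700 = -52080 cm⁻¹.
Pairing penalty: 3 pairs vs 1 in the high-spin reference → 2 extra × P = 37920 cm⁻¹.
Net CFSE = -52080 + 37920 = -14160 cm⁻¹.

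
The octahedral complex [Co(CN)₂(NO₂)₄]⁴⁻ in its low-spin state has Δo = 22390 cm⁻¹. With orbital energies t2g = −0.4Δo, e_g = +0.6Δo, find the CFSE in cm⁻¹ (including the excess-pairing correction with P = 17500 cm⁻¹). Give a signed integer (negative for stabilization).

Ligand charges: 2×(-1) from CN⁻ and 4×(-1) from NO₂⁻ sum to -6; with overall charge -4, Co is +2.
Co is in group 9, so Co²⁺ is d⁷ (9 − 2 = 7).
The d⁷ electrons fill as t2g^6 e_g^1.
Orbital CFSE = 6(-0.4) + 1(0.6) = -1.8Δo = -1.8 × 22390 = -40302 cm⁻¹.
Relative to high-spin t2g^5 e_g^2 (2 paired), the low-spin configuration has 1 additional pair, contributing +1 × 17500 = +17500 cm⁻¹.
Overall CFSE = -40302 + 17500 = -22802 cm⁻¹.

-22802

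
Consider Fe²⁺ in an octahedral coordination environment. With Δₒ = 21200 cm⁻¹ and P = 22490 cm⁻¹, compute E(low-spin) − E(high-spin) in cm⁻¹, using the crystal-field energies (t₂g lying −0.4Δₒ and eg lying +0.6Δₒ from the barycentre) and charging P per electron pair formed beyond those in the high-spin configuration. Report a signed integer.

Fe sits in group 8; removing 2 electrons leaves Fe²⁺ with 8 − 2 = 6 d electrons.
High-spin d⁶ fills as t₂g⁴ eg² with CFSE 4(−0.4) + 2(+0.6) = -0.4Δₒ = -8480 cm⁻¹.
Low-spin: t₂g⁶ eg⁰, orbital CFSE = -2.4Δₒ = -50880 cm⁻¹; plus 2 excess pairs × P = +44980 cm⁻¹; total -5900 cm⁻¹.
Thus E(LS) − E(HS) = 2580 cm⁻¹.

2580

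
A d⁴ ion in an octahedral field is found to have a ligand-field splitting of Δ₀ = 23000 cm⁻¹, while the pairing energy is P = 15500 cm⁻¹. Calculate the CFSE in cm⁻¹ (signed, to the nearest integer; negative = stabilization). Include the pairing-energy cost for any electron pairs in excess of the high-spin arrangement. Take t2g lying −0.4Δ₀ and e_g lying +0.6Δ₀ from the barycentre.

-21300

Since Δ₀ = 23000 cm⁻¹ > P = 15500 cm⁻¹, the complex adopts the low-spin configuration.
That gives t2g^4 e_g^0.
Orbital CFSE = -1.6Δ₀ = -1.6 × 23000 = -36800 cm⁻¹.
Excess pairs vs high-spin: 1 − 0 = 1; pairing cost = +15500 cm⁻¹.
Net CFSE = -36800 + 15500 = -21300 cm⁻¹.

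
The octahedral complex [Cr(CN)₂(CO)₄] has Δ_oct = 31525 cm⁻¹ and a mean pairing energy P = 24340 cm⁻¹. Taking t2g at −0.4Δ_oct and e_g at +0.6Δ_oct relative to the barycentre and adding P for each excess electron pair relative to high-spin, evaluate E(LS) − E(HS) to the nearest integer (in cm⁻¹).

-7185

Ligand charges: 2×(-1) from CN⁻ and 4×(+0) from CO sum to -2; with overall charge +0, Cr is +2.
Cr is in group 6, so Cr²⁺ is d⁴ (6 − 2 = 4).
High-spin: t2g^3 e_g^1, CFSE = -0.6Δ_oct = -18915 cm⁻¹.
For low-spin the configuration is t2g^4 e_g^0: orbital energy -1.6 × 31525 = -50440 cm⁻¹, and 1 additional pair relative to high-spin adds 24340 cm⁻¹, giving -26100 cm⁻¹.
Thus E(LS) − E(HS) = -7185 cm⁻¹.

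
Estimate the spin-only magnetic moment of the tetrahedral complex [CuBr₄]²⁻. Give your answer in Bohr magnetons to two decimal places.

Each Br⁻ contributes -1; 4 × (-1) = -4. With overall charge -2, Cu is in the +2 oxidation state.
Cu is in group 11, so Cu²⁺ is d⁹ (11 − 2 = 9).
Tetrahedral fields are weak (Δₜ ≈ 4/9 Δₒ), so electrons fill high-spin.
Configuration: e^4 t2^5 → 1 unpaired electron.
μ(spin-only) = √[1(1+2)] = √3 ≈ 1.73 Bohr magnetons.

1.73 Bohr magnetons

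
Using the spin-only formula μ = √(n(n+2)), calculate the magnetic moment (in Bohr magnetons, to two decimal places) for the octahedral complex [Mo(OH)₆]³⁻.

Each OH⁻ contributes -1; 6 × (-1) = -6. With overall charge -3, Mo is in the +3 oxidation state.
Group 6 minus oxidation state +3 gives a d³ configuration for Mo³⁺.
Configuration: t2g^3 e_g^0 → 3 unpaired electrons.
μ(spin-only) = √[3(3+2)] = √15 ≈ 3.87 Bohr magnetons.

3.87 Bohr magnetons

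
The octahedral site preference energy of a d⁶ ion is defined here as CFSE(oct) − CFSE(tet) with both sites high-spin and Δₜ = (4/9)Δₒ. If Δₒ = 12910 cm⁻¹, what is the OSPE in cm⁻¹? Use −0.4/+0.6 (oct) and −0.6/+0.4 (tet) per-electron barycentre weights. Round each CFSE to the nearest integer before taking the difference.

Octahedral high-spin t₂g⁴ eg²: CFSE = -0.4 × 12910 = -5164 cm⁻¹.
Tetrahedral e³ t₂³ gives -0.6Δₜ = -0.6 × (4/9) × 12910 = -3443 cm⁻¹.
OSPE = CFSE(oct) − CFSE(tet) = -5164 − (-3443) = -1721 cm⁻¹.

-1721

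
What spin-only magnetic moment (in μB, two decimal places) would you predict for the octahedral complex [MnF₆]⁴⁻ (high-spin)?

5.92 μB

Each F⁻ contributes -1; 6 × (-1) = -6. With overall charge -4, Mn is in the +2 oxidation state.
Mn²⁺: group 7, so d-count = 7 − 2 = 5.
Configuration: t2g^3 e_g^2 → 5 unpaired electrons.
μ(spin-only) = √[5(5+2)] = √35 ≈ 5.92 μB.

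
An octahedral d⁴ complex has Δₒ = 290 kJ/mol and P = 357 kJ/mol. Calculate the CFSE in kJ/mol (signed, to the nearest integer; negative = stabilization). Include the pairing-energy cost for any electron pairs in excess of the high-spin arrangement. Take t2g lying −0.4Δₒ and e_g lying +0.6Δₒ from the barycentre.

-174

With Δₒ < P the complex is high-spin.
Filling d⁴ accordingly: t2g^3 e_g^1.
Orbital CFSE = -0.6Δₒ = -0.6 × 290 = -174 kJ/mol.
High-spin has no excess pairs, so no pairing correction applies.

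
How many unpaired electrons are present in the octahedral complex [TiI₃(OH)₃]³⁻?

Ligand charges: 3×(-1) from I⁻ and 3×(-1) from OH⁻ sum to -6; with overall charge -3, Ti is +3.
Ti³⁺: group 4, so d-count = 4 − 3 = 1.
Configuration: t₂g¹ eg⁰, giving 1 unpaired electron.

1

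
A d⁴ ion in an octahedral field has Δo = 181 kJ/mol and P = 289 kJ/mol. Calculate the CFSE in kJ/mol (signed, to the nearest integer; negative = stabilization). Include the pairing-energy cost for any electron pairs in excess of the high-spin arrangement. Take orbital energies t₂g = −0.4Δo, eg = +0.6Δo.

-109

Since Δo = 181 kJ/mol < P = 289 kJ/mol, the complex adopts the high-spin configuration.
That gives t₂g³ eg¹.
Orbital CFSE = -0.6Δo = -0.6 × 181 = -109 kJ/mol.
High-spin has no excess pairs, so no pairing correction applies.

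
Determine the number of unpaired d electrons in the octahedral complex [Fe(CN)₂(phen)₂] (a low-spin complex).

0

Ligand charges: 2×(-1) from CN⁻ and 2×(+0) from phen sum to -2; with overall charge +0, Fe is +2.
Fe is in group 8, so Fe²⁺ is d⁶ (8 − 2 = 6).
Configuration: t2g^6 e_g^0, giving 0 unpaired electrons.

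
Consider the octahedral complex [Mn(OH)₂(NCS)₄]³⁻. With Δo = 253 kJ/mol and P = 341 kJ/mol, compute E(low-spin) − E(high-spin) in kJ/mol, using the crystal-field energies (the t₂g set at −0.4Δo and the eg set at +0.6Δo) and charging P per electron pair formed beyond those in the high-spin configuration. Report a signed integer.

88

Ligand charges: 2×(-1) from OH⁻ and 4×(-1) from NCS⁻ sum to -6; with overall charge -3, Mn is +3.
Mn is in group 7, so Mn³⁺ is d⁴ (7 − 3 = 4).
High-spin: t₂g³ eg¹, CFSE = -0.6Δo = -152 kJ/mol.
For low-spin the configuration is t₂g⁴ eg⁰: orbital energy -1.6 × 253 = -405 kJ/mol, and 1 additional pair relative to high-spin adds 341 kJ/mol, giving -64 kJ/mol.
Thus E(LS) − E(HS) = 88 kJ/mol.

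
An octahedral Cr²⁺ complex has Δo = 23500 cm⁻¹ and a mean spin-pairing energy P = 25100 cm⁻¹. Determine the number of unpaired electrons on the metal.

4

Cr²⁺: group 6, so d-count = 6 − 2 = 4.
Since Δo = 23500 cm⁻¹ < P = 25100 cm⁻¹, the complex adopts the high-spin configuration.
Configuration: t₂g³ eg¹.
Unpaired electrons: 4.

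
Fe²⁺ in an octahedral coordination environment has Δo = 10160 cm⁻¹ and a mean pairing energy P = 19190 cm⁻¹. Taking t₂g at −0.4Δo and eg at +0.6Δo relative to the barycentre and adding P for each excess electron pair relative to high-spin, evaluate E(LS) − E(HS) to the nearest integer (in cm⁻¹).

18060

Fe²⁺: group 8, so d-count = 8 − 2 = 6.
High-spin d⁶ fills as t₂g⁴ eg² with CFSE 4(−0.4) + 2(+0.6) = -0.4Δo = -4064 cm⁻¹.
Low-spin t₂g⁶ eg⁰ gives -2.4Δo = -24384 cm⁻¹, but forming 2 extra pairs costs 2P = 38380 cm⁻¹, so E(LS) = -24384 + 38380 = 13996 cm⁻¹.
E(LS) − E(HS) = 13996 − (-4064) = 18060 cm⁻¹.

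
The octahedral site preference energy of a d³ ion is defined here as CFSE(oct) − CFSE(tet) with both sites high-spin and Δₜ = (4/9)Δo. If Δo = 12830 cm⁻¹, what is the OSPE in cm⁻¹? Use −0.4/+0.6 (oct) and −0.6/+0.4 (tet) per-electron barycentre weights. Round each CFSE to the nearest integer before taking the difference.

Octahedral (high-spin): t₂g³ eg⁰, CFSE = 3(−0.4) + 0(+0.6) = -1.2Δo = -1.2 × 12830 = -15396 cm⁻¹.
Tetrahedral: e² t₂¹, CFSE = 2(−0.6) + 1(+0.4) = -0.8Δₜ = -0.8 × (4/9) × 12830 = -4562 cm⁻¹.
Subtracting, OSPE = -15396 − (-4562) = -10834 cm⁻¹.

-10834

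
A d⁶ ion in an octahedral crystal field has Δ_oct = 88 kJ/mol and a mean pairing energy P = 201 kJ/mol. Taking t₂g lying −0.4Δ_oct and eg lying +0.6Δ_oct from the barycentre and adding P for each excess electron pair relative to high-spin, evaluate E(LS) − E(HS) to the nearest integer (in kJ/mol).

High-spin d⁶ fills as t₂g⁴ eg² with CFSE 4(−0.4) + 2(+0.6) = -0.4Δ_oct = -35 kJ/mol.
Low-spin t₂g⁶ eg⁰ gives -2.4Δ_oct = -211 kJ/mol, but forming 2 extra pairs costs 2P = 402 kJ/mol, so E(LS) = -211 + 402 = 191 kJ/mol.
The difference is 191 − (-35) = 226 kJ/mol, so high-spin lies lower.

226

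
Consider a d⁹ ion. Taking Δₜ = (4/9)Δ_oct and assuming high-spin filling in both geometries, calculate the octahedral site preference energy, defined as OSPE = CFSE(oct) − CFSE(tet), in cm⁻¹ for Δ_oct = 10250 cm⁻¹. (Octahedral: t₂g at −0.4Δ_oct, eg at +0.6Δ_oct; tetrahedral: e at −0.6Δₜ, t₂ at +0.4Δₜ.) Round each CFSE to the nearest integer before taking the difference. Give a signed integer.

-4328

Octahedral high-spin t₂g⁶ eg³: CFSE = -0.6 × 10250 = -6150 cm⁻¹.
Tetrahedral: e⁴ t₂⁵, CFSE = 4(−0.6) + 5(+0.4) = -0.4Δₜ = -0.4 × (4/9) × 10250 = -1822 cm⁻¹.
OSPE = CFSE(oct) − CFSE(tet) = -6150 − (-1822) = -4328 cm⁻¹.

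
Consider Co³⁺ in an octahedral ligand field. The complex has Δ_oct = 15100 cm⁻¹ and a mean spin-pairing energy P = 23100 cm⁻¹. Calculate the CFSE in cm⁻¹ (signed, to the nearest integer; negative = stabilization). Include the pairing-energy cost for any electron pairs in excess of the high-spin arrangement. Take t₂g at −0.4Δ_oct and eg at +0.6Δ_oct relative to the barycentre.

-6040

Co sits in group 9; removing 3 electrons leaves Co³⁺ with 9 − 3 = 6 d electrons.
Here Δ_oct < P (15100 < 23100), so the high-spin state is favoured.
That gives t₂g⁴ eg².
Orbital CFSE = -0.4Δ_oct = -0.4 × 15100 = -6040 cm⁻¹.
High-spin has no excess pairs, so no pairing correction applies.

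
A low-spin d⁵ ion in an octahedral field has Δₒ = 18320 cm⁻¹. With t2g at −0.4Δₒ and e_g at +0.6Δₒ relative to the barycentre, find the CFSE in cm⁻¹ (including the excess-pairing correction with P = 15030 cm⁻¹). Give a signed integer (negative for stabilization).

Configuration: t2g^5 e_g^0.
The orbital stabilization is -2.0Δₒ = -2.0 × 18320 = -36640 cm⁻¹.
High-spin d⁵ would be t2g^3 e_g^2 with 0 pairs; low-spin has 2, so 2 excess pairs cost +2P = +30060 cm⁻¹.
Overall CFSE = -36640 + 30060 = -6580 cm⁻¹.

-6580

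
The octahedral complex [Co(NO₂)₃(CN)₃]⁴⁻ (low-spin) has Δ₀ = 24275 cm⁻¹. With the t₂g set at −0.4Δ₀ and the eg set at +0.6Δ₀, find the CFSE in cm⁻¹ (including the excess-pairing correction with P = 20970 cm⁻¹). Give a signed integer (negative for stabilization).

-22725

Ligand charges: 3×(-1) from NO₂⁻ and 3×(-1) from CN⁻ sum to -6; with overall charge -4, Co is +2.
Co sits in group 9; removing 2 electrons leaves Co²⁺ with 9 − 2 = 7 d electrons.
The d⁷ electrons fill as t₂g⁶ eg¹.
CFSE(orbital) = 6×(-0.4Δ₀) + 1×(0.6Δ₀) = -1.8Δ₀; with Δ₀ = 24275 cm⁻¹ that is -43695 cm⁻¹.
Pairing penalty: 3 pairs vs 2 in the high-spin reference → 1 extra × P = 20970 cm⁻¹.
Combining: -43695 + 20970 = -22725 cm⁻¹.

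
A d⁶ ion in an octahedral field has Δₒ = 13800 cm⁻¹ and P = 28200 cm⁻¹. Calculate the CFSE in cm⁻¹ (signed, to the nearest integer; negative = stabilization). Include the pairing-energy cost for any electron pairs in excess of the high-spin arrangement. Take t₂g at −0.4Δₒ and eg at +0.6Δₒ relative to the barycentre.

Here Δₒ < P (13800 < 28200), so the high-spin state is favoured.
Filling d⁶ accordingly: t₂g⁴ eg².
Orbital CFSE = -0.4Δₒ = -0.4 × 13800 = -5520 cm⁻¹.
High-spin has no excess pairs, so no pairing correction applies.

-5520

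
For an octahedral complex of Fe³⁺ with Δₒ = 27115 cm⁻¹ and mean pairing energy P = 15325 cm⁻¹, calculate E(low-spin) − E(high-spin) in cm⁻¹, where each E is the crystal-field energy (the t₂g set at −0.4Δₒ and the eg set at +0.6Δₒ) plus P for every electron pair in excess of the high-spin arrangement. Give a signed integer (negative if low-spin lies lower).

Fe³⁺: group 8, so d-count = 8 − 3 = 5.
In the high-spin limit (t₂g³ eg²) the orbital term is 0.0Δₒ = 0 cm⁻¹, with no excess pairing.
Low-spin t₂g⁵ eg⁰ gives -2.0Δₒ = -54230 cm⁻¹, but forming 2 extra pairs costs 2P = 30650 cm⁻¹, so E(LS) = -54230 + 30650 = -23580 cm⁻¹.
E(LS) − E(HS) = -23580 − (0) = -23580 cm⁻¹.

-23580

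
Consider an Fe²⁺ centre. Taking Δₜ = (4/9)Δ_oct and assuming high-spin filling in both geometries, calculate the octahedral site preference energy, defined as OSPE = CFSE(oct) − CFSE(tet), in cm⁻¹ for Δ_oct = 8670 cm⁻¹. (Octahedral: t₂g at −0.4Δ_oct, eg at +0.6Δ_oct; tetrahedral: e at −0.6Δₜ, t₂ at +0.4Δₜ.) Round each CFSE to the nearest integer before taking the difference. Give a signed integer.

Fe is in group 8, so Fe²⁺ is d⁶ (8 − 2 = 6).
In an octahedral site d⁶ (HS) is t₂g⁴ eg², giving CFSE(oct) = -0.4Δ_oct = -3468 cm⁻¹.
Tetrahedral e³ t₂³ gives -0.6Δₜ = -0.6 × (4/9) × 8670 = -2312 cm⁻¹.
OSPE = -3468 − (-2312) = -1156 cm⁻¹.

-1156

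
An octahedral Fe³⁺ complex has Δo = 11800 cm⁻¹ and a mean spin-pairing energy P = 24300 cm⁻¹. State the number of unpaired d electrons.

5

Fe is in group 8, so Fe³⁺ is d⁵ (8 − 3 = 5).
Δo < P, so pairing is avoided: the ground state is high-spin.
Configuration: t₂g³ eg².
Unpaired electrons: 5.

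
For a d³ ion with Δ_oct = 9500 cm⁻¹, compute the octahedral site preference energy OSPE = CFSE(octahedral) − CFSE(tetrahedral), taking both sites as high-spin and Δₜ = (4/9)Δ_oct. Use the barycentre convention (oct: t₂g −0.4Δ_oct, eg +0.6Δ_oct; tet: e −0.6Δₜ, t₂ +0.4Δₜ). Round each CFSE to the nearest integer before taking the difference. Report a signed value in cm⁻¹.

Octahedral high-spin t2g^3 e_g^0: CFSE = -1.2 × 9500 = -11400 cm⁻¹.
In a tetrahedral site the filling is e^2 t2^1: CFSE(tet) = -0.8Δₜ = -0.8 × (4/9)(9500) = -3378 cm⁻¹.
OSPE = -11400 − (-3378) = -8022 cm⁻¹.

-8022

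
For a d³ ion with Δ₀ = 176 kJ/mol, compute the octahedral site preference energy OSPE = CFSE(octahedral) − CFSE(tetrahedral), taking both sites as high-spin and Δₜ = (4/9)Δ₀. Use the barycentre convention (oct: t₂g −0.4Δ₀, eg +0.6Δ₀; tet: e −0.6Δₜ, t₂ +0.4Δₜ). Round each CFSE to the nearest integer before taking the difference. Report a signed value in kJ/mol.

In an octahedral site d³ (HS) is t₂g³ eg⁰, giving CFSE(oct) = -1.2Δ₀ = -211 kJ/mol.
In a tetrahedral site the filling is e² t₂¹: CFSE(tet) = -0.8Δₜ = -0.8 × (4/9)(176) = -63 kJ/mol.
OSPE = CFSE(oct) − CFSE(tet) = -211 − (-63) = -148 kJ/mol.

-148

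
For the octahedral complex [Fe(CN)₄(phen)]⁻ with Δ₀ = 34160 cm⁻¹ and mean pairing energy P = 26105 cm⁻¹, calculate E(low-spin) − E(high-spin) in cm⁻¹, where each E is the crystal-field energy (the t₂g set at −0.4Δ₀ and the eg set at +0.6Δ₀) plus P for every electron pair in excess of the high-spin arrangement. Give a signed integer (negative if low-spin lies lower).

-16110

Ligand charges: 4×(-1) from CN⁻ and 1×(+0) from phen sum to -4; with overall charge -1, Fe is +3.
Fe³⁺: group 8, so d-count = 8 − 3 = 5.
High-spin d⁵ fills as t₂g³ eg² with CFSE 3(−0.4) + 2(+0.6) = 0.0Δ₀ = 0 cm⁻¹.
Low-spin t₂g⁵ eg⁰ gives -2.0Δ₀ = -68320 cm⁻¹, but forming 2 extra pairs costs 2P = 52210 cm⁻¹, so E(LS) = -68320 + 52210 = -16110 cm⁻¹.
E(LS) − E(HS) = -16110 − (0) = -16110 cm⁻¹.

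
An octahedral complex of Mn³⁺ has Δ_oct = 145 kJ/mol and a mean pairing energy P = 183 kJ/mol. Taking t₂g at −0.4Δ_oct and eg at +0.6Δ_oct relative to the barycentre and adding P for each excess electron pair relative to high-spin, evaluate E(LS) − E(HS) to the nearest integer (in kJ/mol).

Mn³⁺: group 7, so d-count = 7 − 3 = 4.
High-spin: t₂g³ eg¹, CFSE = -0.6Δ_oct = -87 kJ/mol.
Low-spin: t₂g⁴ eg⁰, orbital CFSE = -1.6Δ_oct = -232 kJ/mol; plus 1 excess pair × P = +183 kJ/mol; total -49 kJ/mol.
E(LS) − E(HS) = -49 − (-87) = 38 kJ/mol.

38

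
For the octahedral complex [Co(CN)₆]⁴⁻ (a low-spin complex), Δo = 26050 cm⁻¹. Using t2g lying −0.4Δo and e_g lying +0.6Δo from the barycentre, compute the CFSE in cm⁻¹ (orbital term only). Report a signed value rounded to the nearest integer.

Each CN⁻ contributes -1; 6 × (-1) = -6. With overall charge -4, Co is in the +2 oxidation state.
Group 9 minus oxidation state +2 gives a d⁷ configuration for Co²⁺.
Electron filling gives t2g^6 e_g^1.
Orbital CFSE = 6(-0.4) + 1(0.6) = -1.8Δo = -1.8 × 26050 = -46890 cm⁻¹.

-46890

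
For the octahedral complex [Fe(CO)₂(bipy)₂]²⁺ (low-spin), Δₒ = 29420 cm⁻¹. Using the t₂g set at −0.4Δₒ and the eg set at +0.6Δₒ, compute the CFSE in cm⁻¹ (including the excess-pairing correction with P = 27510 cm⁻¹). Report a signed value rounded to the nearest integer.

Ligand charges: 2×(+0) from CO and 2×(+0) from bipy sum to +0; with overall charge +2, Fe is +2.
Group 8 minus oxidation state +2 gives a d⁶ configuration for Fe²⁺.
Configuration: t₂g⁶ eg⁰.
CFSE(orbital) = 6×(-0.4Δₒ) + 0×(0.6Δₒ) = -2.4Δₒ; with Δₒ = 29420 cm⁻¹ that is -70608 cm⁻¹.
Relative to high-spin t₂g⁴ eg² (1 paired), the low-spin configuration has 2 additional pairs, contributing +2 × 27510 = +55020 cm⁻¹.
Net CFSE = -70608 + 55020 = -15588 cm⁻¹.

-15588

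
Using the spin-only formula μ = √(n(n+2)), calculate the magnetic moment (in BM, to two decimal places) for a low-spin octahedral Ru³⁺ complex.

Ru is in group 8, so Ru³⁺ is d⁵ (8 − 3 = 5).
Configuration: t₂g⁵ eg⁰ → 1 unpaired electron.
μ(spin-only) = √[1(1+2)] = √3 ≈ 1.73 BM.

1.73 BM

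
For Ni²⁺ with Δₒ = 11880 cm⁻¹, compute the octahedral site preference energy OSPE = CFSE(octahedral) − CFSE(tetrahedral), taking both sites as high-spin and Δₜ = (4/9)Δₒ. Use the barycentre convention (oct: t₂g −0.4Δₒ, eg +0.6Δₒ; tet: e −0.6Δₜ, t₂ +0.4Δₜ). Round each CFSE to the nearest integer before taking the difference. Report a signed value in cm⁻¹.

Ni²⁺: group 10, so d-count = 10 − 2 = 8.
Octahedral high-spin t₂g⁶ eg²: CFSE = -1.2 × 11880 = -14256 cm⁻¹.
Tetrahedral e⁴ t₂⁴ gives -0.8Δₜ = -0.8 × (4/9) × 11880 = -4224 cm⁻¹.
OSPE = -14256 − (-4224) = -10032 cm⁻¹.

-10032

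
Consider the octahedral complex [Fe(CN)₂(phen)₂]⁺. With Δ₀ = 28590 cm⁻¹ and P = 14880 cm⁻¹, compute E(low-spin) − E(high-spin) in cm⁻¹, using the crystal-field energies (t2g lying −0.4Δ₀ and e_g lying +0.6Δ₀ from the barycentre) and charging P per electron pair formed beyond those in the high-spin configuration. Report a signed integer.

-27420

Ligand charges: 2×(-1) from CN⁻ and 2×(+0) from phen sum to -2; with overall charge +1, Fe is +3.
Fe sits in group 8; removing 3 electrons leaves Fe³⁺ with 8 − 3 = 5 d electrons.
High-spin d⁵ fills as t2g^3 e_g^2 with CFSE 3(−0.4) + 2(+0.6) = 0.0Δ₀ = 0 cm⁻¹.
Low-spin t2g^5 e_g^0 gives -2.0Δ₀ = -57180 cm⁻¹, but forming 2 extra pairs costs 2P = 29760 cm⁻¹, so E(LS) = -57180 + 29760 = -27420 cm⁻¹.
E(LS) − E(HS) = -27420 − (0) = -27420 cm⁻¹.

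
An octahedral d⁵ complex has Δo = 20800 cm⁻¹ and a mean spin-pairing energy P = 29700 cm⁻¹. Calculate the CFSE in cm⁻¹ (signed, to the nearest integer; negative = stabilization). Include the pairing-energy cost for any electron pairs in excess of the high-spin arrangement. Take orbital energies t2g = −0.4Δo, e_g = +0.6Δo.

0

With Δo < P the complex is high-spin.
That gives t2g^3 e_g^2.
Orbital CFSE = 0.0Δo = 0.0 × 20800 = 0 cm⁻¹.
High-spin has no excess pairs, so no pairing correction applies.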